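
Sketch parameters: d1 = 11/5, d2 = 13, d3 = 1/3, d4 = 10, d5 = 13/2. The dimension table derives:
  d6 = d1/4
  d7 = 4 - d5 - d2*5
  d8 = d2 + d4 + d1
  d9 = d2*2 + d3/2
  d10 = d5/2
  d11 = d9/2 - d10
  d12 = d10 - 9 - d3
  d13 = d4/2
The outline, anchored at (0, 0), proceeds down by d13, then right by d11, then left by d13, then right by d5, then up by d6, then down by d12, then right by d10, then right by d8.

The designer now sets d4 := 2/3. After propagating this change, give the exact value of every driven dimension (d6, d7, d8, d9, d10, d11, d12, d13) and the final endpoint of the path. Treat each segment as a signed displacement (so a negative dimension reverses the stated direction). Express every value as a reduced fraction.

d6 = 11/20
d7 = -135/2
d8 = 238/15
d9 = 157/6
d10 = 13/4
d11 = 59/6
d12 = -73/12
d13 = 1/3
endpoint = (2107/60, 63/10)

Apply edit: d4 := 2/3
  d6 = d1/4 = 11/20
  d7 = 4 - d5 - d2*5 = -135/2
  d8 = d2 + d4 + d1 = 238/15
  d9 = d2*2 + d3/2 = 157/6
  d10 = d5/2 = 13/4
  d11 = d9/2 - d10 = 59/6
  d12 = d10 - 9 - d3 = -73/12
  d13 = d4/2 = 1/3
Walk from origin (0, 0):
  seg 1: down by d13 = 1/3 → (0, -1/3)
  seg 2: right by d11 = 59/6 → (59/6, -1/3)
  seg 3: left by d13 = 1/3 → (19/2, -1/3)
  seg 4: right by d5 = 13/2 → (16, -1/3)
  seg 5: up by d6 = 11/20 → (16, 13/60)
  seg 6: down by d12 = -73/12 → (16, 63/10)
  seg 7: right by d10 = 13/4 → (77/4, 63/10)
  seg 8: right by d8 = 238/15 → (2107/60, 63/10)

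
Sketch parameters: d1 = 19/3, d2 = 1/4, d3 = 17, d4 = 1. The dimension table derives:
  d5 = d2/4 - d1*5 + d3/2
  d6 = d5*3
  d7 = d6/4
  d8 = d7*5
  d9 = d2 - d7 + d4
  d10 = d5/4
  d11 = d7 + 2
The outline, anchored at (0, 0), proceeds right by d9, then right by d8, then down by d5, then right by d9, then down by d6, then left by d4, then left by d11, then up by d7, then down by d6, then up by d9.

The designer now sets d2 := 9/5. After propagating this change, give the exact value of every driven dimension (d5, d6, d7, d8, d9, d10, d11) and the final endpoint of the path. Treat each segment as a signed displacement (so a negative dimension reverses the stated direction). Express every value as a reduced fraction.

d5 = -1363/60
d6 = -1363/20
d7 = -1363/80
d8 = -1363/16
d9 = 1587/80
d10 = -1363/240
d11 = -1203/80
endpoint = (-1259/40, 9709/60)

Apply edit: d2 := 9/5
  d5 = d2/4 - d1*5 + d3/2 = -1363/60
  d6 = d5*3 = -1363/20
  d7 = d6/4 = -1363/80
  d8 = d7*5 = -1363/16
  d9 = d2 - d7 + d4 = 1587/80
  d10 = d5/4 = -1363/240
  d11 = d7 + 2 = -1203/80
Walk from origin (0, 0):
  seg 1: right by d9 = 1587/80 → (1587/80, 0)
  seg 2: right by d8 = -1363/16 → (-1307/20, 0)
  seg 3: down by d5 = -1363/60 → (-1307/20, 1363/60)
  seg 4: right by d9 = 1587/80 → (-3641/80, 1363/60)
  seg 5: down by d6 = -1363/20 → (-3641/80, 1363/15)
  seg 6: left by d4 = 1 → (-3721/80, 1363/15)
  seg 7: left by d11 = -1203/80 → (-1259/40, 1363/15)
  seg 8: up by d7 = -1363/80 → (-1259/40, 17719/240)
  seg 9: down by d6 = -1363/20 → (-1259/40, 6815/48)
  seg 10: up by d9 = 1587/80 → (-1259/40, 9709/60)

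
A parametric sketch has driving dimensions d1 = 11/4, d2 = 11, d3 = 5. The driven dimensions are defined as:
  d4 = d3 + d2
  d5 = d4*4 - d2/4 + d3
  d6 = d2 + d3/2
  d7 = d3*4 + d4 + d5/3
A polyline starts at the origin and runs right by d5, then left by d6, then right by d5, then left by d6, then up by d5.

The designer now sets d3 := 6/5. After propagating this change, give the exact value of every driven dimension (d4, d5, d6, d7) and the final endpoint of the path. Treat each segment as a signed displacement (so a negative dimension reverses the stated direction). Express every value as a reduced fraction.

Apply edit: d3 := 6/5
  d4 = d3 + d2 = 61/5
  d5 = d4*4 - d2/4 + d3 = 189/4
  d6 = d2 + d3/2 = 58/5
  d7 = d3*4 + d4 + d5/3 = 131/4
Walk from origin (0, 0):
  seg 1: right by d5 = 189/4 → (189/4, 0)
  seg 2: left by d6 = 58/5 → (713/20, 0)
  seg 3: right by d5 = 189/4 → (829/10, 0)
  seg 4: left by d6 = 58/5 → (713/10, 0)
  seg 5: up by d5 = 189/4 → (713/10, 189/4)

d4 = 61/5
d5 = 189/4
d6 = 58/5
d7 = 131/4
endpoint = (713/10, 189/4)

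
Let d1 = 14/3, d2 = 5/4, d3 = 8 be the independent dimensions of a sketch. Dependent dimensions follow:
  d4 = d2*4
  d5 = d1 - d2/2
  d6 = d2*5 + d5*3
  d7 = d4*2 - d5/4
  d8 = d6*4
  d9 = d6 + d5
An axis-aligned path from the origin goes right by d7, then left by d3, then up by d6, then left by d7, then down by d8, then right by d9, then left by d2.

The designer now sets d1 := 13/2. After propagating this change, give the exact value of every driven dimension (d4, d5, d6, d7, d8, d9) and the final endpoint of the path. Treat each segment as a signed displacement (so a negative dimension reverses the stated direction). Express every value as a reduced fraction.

d4 = 5
d5 = 47/8
d6 = 191/8
d7 = 273/32
d8 = 191/2
d9 = 119/4
endpoint = (41/2, -573/8)

Apply edit: d1 := 13/2
  d4 = d2*4 = 5
  d5 = d1 - d2/2 = 47/8
  d6 = d2*5 + d5*3 = 191/8
  d7 = d4*2 - d5/4 = 273/32
  d8 = d6*4 = 191/2
  d9 = d6 + d5 = 119/4
Walk from origin (0, 0):
  seg 1: right by d7 = 273/32 → (273/32, 0)
  seg 2: left by d3 = 8 → (17/32, 0)
  seg 3: up by d6 = 191/8 → (17/32, 191/8)
  seg 4: left by d7 = 273/32 → (-8, 191/8)
  seg 5: down by d8 = 191/2 → (-8, -573/8)
  seg 6: right by d9 = 119/4 → (87/4, -573/8)
  seg 7: left by d2 = 5/4 → (41/2, -573/8)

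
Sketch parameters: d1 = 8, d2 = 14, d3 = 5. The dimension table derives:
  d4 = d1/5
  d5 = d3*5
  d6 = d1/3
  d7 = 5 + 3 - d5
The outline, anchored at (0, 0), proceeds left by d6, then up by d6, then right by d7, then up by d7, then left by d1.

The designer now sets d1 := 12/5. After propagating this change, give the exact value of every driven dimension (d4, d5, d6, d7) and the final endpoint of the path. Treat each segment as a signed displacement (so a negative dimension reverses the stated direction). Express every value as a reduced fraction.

d4 = 12/25
d5 = 25
d6 = 4/5
d7 = -17
endpoint = (-101/5, -81/5)

Apply edit: d1 := 12/5
  d4 = d1/5 = 12/25
  d5 = d3*5 = 25
  d6 = d1/3 = 4/5
  d7 = 5 + 3 - d5 = -17
Walk from origin (0, 0):
  seg 1: left by d6 = 4/5 → (-4/5, 0)
  seg 2: up by d6 = 4/5 → (-4/5, 4/5)
  seg 3: right by d7 = -17 → (-89/5, 4/5)
  seg 4: up by d7 = -17 → (-89/5, -81/5)
  seg 5: left by d1 = 12/5 → (-101/5, -81/5)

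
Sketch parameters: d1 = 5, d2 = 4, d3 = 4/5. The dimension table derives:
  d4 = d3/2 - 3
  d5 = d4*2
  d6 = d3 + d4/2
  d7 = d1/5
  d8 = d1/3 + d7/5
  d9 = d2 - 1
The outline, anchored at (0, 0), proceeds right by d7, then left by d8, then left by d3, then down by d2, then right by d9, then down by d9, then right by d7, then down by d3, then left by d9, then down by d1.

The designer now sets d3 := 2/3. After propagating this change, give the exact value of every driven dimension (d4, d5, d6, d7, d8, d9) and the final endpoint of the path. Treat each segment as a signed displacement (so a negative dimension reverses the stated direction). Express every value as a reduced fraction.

Apply edit: d3 := 2/3
  d4 = d3/2 - 3 = -8/3
  d5 = d4*2 = -16/3
  d6 = d3 + d4/2 = -2/3
  d7 = d1/5 = 1
  d8 = d1/3 + d7/5 = 28/15
  d9 = d2 - 1 = 3
Walk from origin (0, 0):
  seg 1: right by d7 = 1 → (1, 0)
  seg 2: left by d8 = 28/15 → (-13/15, 0)
  seg 3: left by d3 = 2/3 → (-23/15, 0)
  seg 4: down by d2 = 4 → (-23/15, -4)
  seg 5: right by d9 = 3 → (22/15, -4)
  seg 6: down by d9 = 3 → (22/15, -7)
  seg 7: right by d7 = 1 → (37/15, -7)
  seg 8: down by d3 = 2/3 → (37/15, -23/3)
  seg 9: left by d9 = 3 → (-8/15, -23/3)
  seg 10: down by d1 = 5 → (-8/15, -38/3)

d4 = -8/3
d5 = -16/3
d6 = -2/3
d7 = 1
d8 = 28/15
d9 = 3
endpoint = (-8/15, -38/3)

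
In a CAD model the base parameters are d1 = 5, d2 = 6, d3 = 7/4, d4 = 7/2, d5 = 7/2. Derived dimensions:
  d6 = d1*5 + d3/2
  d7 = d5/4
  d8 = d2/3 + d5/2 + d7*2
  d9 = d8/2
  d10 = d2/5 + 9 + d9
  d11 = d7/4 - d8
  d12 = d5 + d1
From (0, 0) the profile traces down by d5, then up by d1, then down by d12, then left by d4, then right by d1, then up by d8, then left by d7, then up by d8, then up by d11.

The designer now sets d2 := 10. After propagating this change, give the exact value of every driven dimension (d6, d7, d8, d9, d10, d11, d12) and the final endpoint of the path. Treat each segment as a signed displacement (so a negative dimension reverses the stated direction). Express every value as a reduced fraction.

Apply edit: d2 := 10
  d6 = d1*5 + d3/2 = 207/8
  d7 = d5/4 = 7/8
  d8 = d2/3 + d5/2 + d7*2 = 41/6
  d9 = d8/2 = 41/12
  d10 = d2/5 + 9 + d9 = 173/12
  d11 = d7/4 - d8 = -635/96
  d12 = d5 + d1 = 17/2
Walk from origin (0, 0):
  seg 1: down by d5 = 7/2 → (0, -7/2)
  seg 2: up by d1 = 5 → (0, 3/2)
  seg 3: down by d12 = 17/2 → (0, -7)
  seg 4: left by d4 = 7/2 → (-7/2, -7)
  seg 5: right by d1 = 5 → (3/2, -7)
  seg 6: up by d8 = 41/6 → (3/2, -1/6)
  seg 7: left by d7 = 7/8 → (5/8, -1/6)
  seg 8: up by d8 = 41/6 → (5/8, 20/3)
  seg 9: up by d11 = -635/96 → (5/8, 5/96)

d6 = 207/8
d7 = 7/8
d8 = 41/6
d9 = 41/12
d10 = 173/12
d11 = -635/96
d12 = 17/2
endpoint = (5/8, 5/96)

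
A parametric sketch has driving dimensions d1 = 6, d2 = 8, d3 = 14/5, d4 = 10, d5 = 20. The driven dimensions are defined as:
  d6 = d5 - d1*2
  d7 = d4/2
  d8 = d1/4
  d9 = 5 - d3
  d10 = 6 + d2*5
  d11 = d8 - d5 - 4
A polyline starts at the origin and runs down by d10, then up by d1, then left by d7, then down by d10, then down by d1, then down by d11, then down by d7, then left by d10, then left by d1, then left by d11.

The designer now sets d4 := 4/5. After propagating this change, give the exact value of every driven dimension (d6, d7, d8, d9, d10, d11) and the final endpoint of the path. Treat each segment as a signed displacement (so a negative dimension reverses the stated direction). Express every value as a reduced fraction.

Apply edit: d4 := 4/5
  d6 = d5 - d1*2 = 8
  d7 = d4/2 = 2/5
  d8 = d1/4 = 3/2
  d9 = 5 - d3 = 11/5
  d10 = 6 + d2*5 = 46
  d11 = d8 - d5 - 4 = -45/2
Walk from origin (0, 0):
  seg 1: down by d10 = 46 → (0, -46)
  seg 2: up by d1 = 6 → (0, -40)
  seg 3: left by d7 = 2/5 → (-2/5, -40)
  seg 4: down by d10 = 46 → (-2/5, -86)
  seg 5: down by d1 = 6 → (-2/5, -92)
  seg 6: down by d11 = -45/2 → (-2/5, -139/2)
  seg 7: down by d7 = 2/5 → (-2/5, -699/10)
  seg 8: left by d10 = 46 → (-232/5, -699/10)
  seg 9: left by d1 = 6 → (-262/5, -699/10)
  seg 10: left by d11 = -45/2 → (-299/10, -699/10)

d6 = 8
d7 = 2/5
d8 = 3/2
d9 = 11/5
d10 = 46
d11 = -45/2
endpoint = (-299/10, -699/10)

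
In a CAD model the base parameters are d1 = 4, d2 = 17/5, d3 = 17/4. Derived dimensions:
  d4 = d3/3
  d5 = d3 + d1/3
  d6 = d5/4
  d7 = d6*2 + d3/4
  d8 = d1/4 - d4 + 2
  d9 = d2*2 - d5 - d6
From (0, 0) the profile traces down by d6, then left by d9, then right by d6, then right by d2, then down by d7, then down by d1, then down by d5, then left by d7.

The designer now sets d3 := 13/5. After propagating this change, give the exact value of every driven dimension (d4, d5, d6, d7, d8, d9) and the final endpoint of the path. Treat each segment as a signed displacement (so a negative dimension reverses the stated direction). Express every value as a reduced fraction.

Apply edit: d3 := 13/5
  d4 = d3/3 = 13/15
  d5 = d3 + d1/3 = 59/15
  d6 = d5/4 = 59/60
  d7 = d6*2 + d3/4 = 157/60
  d8 = d1/4 - d4 + 2 = 32/15
  d9 = d2*2 - d5 - d6 = 113/60
Walk from origin (0, 0):
  seg 1: down by d6 = 59/60 → (0, -59/60)
  seg 2: left by d9 = 113/60 → (-113/60, -59/60)
  seg 3: right by d6 = 59/60 → (-9/10, -59/60)
  seg 4: right by d2 = 17/5 → (5/2, -59/60)
  seg 5: down by d7 = 157/60 → (5/2, -18/5)
  seg 6: down by d1 = 4 → (5/2, -38/5)
  seg 7: down by d5 = 59/15 → (5/2, -173/15)
  seg 8: left by d7 = 157/60 → (-7/60, -173/15)

d4 = 13/15
d5 = 59/15
d6 = 59/60
d7 = 157/60
d8 = 32/15
d9 = 113/60
endpoint = (-7/60, -173/15)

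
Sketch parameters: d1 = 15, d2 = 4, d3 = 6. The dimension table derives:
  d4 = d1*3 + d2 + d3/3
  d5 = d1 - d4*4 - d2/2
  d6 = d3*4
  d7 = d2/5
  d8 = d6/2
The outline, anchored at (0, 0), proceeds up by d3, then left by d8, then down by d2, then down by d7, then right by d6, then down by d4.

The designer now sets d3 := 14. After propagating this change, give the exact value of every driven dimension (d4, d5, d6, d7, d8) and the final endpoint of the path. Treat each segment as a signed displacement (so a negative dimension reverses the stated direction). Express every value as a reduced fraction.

Apply edit: d3 := 14
  d4 = d1*3 + d2 + d3/3 = 161/3
  d5 = d1 - d4*4 - d2/2 = -605/3
  d6 = d3*4 = 56
  d7 = d2/5 = 4/5
  d8 = d6/2 = 28
Walk from origin (0, 0):
  seg 1: up by d3 = 14 → (0, 14)
  seg 2: left by d8 = 28 → (-28, 14)
  seg 3: down by d2 = 4 → (-28, 10)
  seg 4: down by d7 = 4/5 → (-28, 46/5)
  seg 5: right by d6 = 56 → (28, 46/5)
  seg 6: down by d4 = 161/3 → (28, -667/15)

d4 = 161/3
d5 = -605/3
d6 = 56
d7 = 4/5
d8 = 28
endpoint = (28, -667/15)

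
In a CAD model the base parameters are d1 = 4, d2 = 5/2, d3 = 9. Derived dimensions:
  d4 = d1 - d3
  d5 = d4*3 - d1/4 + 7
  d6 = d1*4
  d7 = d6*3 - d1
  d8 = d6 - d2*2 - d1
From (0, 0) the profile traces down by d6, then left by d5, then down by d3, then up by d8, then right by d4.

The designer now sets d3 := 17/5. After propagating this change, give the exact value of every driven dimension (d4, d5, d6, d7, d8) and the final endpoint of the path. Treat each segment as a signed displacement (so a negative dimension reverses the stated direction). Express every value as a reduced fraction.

d4 = 3/5
d5 = 39/5
d6 = 16
d7 = 44
d8 = 7
endpoint = (-36/5, -62/5)

Apply edit: d3 := 17/5
  d4 = d1 - d3 = 3/5
  d5 = d4*3 - d1/4 + 7 = 39/5
  d6 = d1*4 = 16
  d7 = d6*3 - d1 = 44
  d8 = d6 - d2*2 - d1 = 7
Walk from origin (0, 0):
  seg 1: down by d6 = 16 → (0, -16)
  seg 2: left by d5 = 39/5 → (-39/5, -16)
  seg 3: down by d3 = 17/5 → (-39/5, -97/5)
  seg 4: up by d8 = 7 → (-39/5, -62/5)
  seg 5: right by d4 = 3/5 → (-36/5, -62/5)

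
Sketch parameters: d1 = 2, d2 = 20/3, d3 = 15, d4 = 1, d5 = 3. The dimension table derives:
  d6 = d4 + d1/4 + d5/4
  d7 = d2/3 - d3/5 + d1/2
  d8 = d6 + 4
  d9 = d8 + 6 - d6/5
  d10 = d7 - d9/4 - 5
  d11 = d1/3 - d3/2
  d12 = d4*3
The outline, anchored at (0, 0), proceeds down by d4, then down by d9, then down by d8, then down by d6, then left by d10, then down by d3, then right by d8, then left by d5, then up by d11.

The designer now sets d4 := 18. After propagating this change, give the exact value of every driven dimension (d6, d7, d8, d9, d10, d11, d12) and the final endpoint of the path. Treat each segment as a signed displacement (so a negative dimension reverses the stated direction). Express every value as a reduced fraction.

Apply edit: d4 := 18
  d6 = d4 + d1/4 + d5/4 = 77/4
  d7 = d2/3 - d3/5 + d1/2 = 2/9
  d8 = d6 + 4 = 93/4
  d9 = d8 + 6 - d6/5 = 127/5
  d10 = d7 - d9/4 - 5 = -2003/180
  d11 = d1/3 - d3/2 = -41/6
  d12 = d4*3 = 54
Walk from origin (0, 0):
  seg 1: down by d4 = 18 → (0, -18)
  seg 2: down by d9 = 127/5 → (0, -217/5)
  seg 3: down by d8 = 93/4 → (0, -1333/20)
  seg 4: down by d6 = 77/4 → (0, -859/10)
  seg 5: left by d10 = -2003/180 → (2003/180, -859/10)
  seg 6: down by d3 = 15 → (2003/180, -1009/10)
  seg 7: right by d8 = 93/4 → (1547/45, -1009/10)
  seg 8: left by d5 = 3 → (1412/45, -1009/10)
  seg 9: up by d11 = -41/6 → (1412/45, -1616/15)

d6 = 77/4
d7 = 2/9
d8 = 93/4
d9 = 127/5
d10 = -2003/180
d11 = -41/6
d12 = 54
endpoint = (1412/45, -1616/15)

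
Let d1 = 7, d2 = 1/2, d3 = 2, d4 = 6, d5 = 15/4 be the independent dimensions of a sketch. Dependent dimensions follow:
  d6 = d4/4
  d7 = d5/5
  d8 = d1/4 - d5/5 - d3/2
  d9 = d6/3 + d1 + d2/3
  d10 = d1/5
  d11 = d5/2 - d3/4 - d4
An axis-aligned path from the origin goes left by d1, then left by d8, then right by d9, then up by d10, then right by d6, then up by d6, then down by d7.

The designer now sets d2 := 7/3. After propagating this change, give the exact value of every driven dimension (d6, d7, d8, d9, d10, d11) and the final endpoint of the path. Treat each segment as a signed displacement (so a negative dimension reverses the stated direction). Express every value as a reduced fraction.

Apply edit: d2 := 7/3
  d6 = d4/4 = 3/2
  d7 = d5/5 = 3/4
  d8 = d1/4 - d5/5 - d3/2 = 0
  d9 = d6/3 + d1 + d2/3 = 149/18
  d10 = d1/5 = 7/5
  d11 = d5/2 - d3/4 - d4 = -37/8
Walk from origin (0, 0):
  seg 1: left by d1 = 7 → (-7, 0)
  seg 2: left by d8 = 0 → (-7, 0)
  seg 3: right by d9 = 149/18 → (23/18, 0)
  seg 4: up by d10 = 7/5 → (23/18, 7/5)
  seg 5: right by d6 = 3/2 → (25/9, 7/5)
  seg 6: up by d6 = 3/2 → (25/9, 29/10)
  seg 7: down by d7 = 3/4 → (25/9, 43/20)

d6 = 3/2
d7 = 3/4
d8 = 0
d9 = 149/18
d10 = 7/5
d11 = -37/8
endpoint = (25/9, 43/20)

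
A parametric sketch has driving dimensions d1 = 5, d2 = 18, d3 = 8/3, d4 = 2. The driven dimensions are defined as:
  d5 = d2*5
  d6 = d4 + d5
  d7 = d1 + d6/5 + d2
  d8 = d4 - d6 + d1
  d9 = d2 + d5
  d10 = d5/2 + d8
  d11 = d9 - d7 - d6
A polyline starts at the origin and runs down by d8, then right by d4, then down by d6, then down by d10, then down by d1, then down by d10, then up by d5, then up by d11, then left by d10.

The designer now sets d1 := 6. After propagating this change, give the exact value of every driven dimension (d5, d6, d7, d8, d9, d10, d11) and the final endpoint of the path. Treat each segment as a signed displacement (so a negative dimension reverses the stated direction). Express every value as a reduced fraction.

d5 = 90
d6 = 92
d7 = 212/5
d8 = -84
d9 = 108
d10 = -39
d11 = -132/5
endpoint = (41, 638/5)

Apply edit: d1 := 6
  d5 = d2*5 = 90
  d6 = d4 + d5 = 92
  d7 = d1 + d6/5 + d2 = 212/5
  d8 = d4 - d6 + d1 = -84
  d9 = d2 + d5 = 108
  d10 = d5/2 + d8 = -39
  d11 = d9 - d7 - d6 = -132/5
Walk from origin (0, 0):
  seg 1: down by d8 = -84 → (0, 84)
  seg 2: right by d4 = 2 → (2, 84)
  seg 3: down by d6 = 92 → (2, -8)
  seg 4: down by d10 = -39 → (2, 31)
  seg 5: down by d1 = 6 → (2, 25)
  seg 6: down by d10 = -39 → (2, 64)
  seg 7: up by d5 = 90 → (2, 154)
  seg 8: up by d11 = -132/5 → (2, 638/5)
  seg 9: left by d10 = -39 → (41, 638/5)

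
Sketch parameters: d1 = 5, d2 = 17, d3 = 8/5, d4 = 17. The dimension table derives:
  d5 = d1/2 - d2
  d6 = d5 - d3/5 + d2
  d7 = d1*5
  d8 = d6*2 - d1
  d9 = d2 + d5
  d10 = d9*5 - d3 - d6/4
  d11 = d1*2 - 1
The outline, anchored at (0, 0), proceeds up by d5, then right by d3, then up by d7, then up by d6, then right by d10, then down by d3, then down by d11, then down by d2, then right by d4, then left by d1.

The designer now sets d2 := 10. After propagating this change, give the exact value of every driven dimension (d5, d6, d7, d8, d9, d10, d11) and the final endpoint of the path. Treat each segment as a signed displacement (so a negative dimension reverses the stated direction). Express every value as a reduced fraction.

Apply edit: d2 := 10
  d5 = d1/2 - d2 = -15/2
  d6 = d5 - d3/5 + d2 = 109/50
  d7 = d1*5 = 25
  d8 = d6*2 - d1 = -16/25
  d9 = d2 + d5 = 5/2
  d10 = d9*5 - d3 - d6/4 = 2071/200
  d11 = d1*2 - 1 = 9
Walk from origin (0, 0):
  seg 1: up by d5 = -15/2 → (0, -15/2)
  seg 2: right by d3 = 8/5 → (8/5, -15/2)
  seg 3: up by d7 = 25 → (8/5, 35/2)
  seg 4: up by d6 = 109/50 → (8/5, 492/25)
  seg 5: right by d10 = 2071/200 → (2391/200, 492/25)
  seg 6: down by d3 = 8/5 → (2391/200, 452/25)
  seg 7: down by d11 = 9 → (2391/200, 227/25)
  seg 8: down by d2 = 10 → (2391/200, -23/25)
  seg 9: right by d4 = 17 → (5791/200, -23/25)
  seg 10: left by d1 = 5 → (4791/200, -23/25)

d5 = -15/2
d6 = 109/50
d7 = 25
d8 = -16/25
d9 = 5/2
d10 = 2071/200
d11 = 9
endpoint = (4791/200, -23/25)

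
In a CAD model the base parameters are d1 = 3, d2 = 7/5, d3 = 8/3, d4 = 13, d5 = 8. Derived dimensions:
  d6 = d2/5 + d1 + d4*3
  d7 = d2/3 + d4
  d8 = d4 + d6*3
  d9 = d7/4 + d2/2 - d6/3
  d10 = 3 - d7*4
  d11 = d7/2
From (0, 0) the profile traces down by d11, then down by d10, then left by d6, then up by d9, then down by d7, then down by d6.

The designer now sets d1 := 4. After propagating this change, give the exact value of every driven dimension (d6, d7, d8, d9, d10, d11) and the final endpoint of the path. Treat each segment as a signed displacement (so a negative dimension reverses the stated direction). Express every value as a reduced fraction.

Apply edit: d1 := 4
  d6 = d2/5 + d1 + d4*3 = 1082/25
  d7 = d2/3 + d4 = 202/15
  d8 = d4 + d6*3 = 3571/25
  d9 = d7/4 + d2/2 - d6/3 = -259/25
  d10 = 3 - d7*4 = -763/15
  d11 = d7/2 = 101/15
Walk from origin (0, 0):
  seg 1: down by d11 = 101/15 → (0, -101/15)
  seg 2: down by d10 = -763/15 → (0, 662/15)
  seg 3: left by d6 = 1082/25 → (-1082/25, 662/15)
  seg 4: up by d9 = -259/25 → (-1082/25, 2533/75)
  seg 5: down by d7 = 202/15 → (-1082/25, 1523/75)
  seg 6: down by d6 = 1082/25 → (-1082/25, -1723/75)

d6 = 1082/25
d7 = 202/15
d8 = 3571/25
d9 = -259/25
d10 = -763/15
d11 = 101/15
endpoint = (-1082/25, -1723/75)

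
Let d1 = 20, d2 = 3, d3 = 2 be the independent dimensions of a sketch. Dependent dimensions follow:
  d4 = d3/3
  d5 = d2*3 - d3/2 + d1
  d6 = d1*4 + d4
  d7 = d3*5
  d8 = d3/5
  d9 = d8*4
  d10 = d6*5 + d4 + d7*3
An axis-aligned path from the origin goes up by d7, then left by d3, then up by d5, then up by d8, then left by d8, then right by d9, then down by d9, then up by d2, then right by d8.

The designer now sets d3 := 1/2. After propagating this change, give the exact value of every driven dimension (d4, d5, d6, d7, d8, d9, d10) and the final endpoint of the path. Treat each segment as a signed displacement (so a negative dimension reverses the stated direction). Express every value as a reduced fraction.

d4 = 1/6
d5 = 115/4
d6 = 481/6
d7 = 5/2
d8 = 1/10
d9 = 2/5
d10 = 817/2
endpoint = (-1/10, 679/20)

Apply edit: d3 := 1/2
  d4 = d3/3 = 1/6
  d5 = d2*3 - d3/2 + d1 = 115/4
  d6 = d1*4 + d4 = 481/6
  d7 = d3*5 = 5/2
  d8 = d3/5 = 1/10
  d9 = d8*4 = 2/5
  d10 = d6*5 + d4 + d7*3 = 817/2
Walk from origin (0, 0):
  seg 1: up by d7 = 5/2 → (0, 5/2)
  seg 2: left by d3 = 1/2 → (-1/2, 5/2)
  seg 3: up by d5 = 115/4 → (-1/2, 125/4)
  seg 4: up by d8 = 1/10 → (-1/2, 627/20)
  seg 5: left by d8 = 1/10 → (-3/5, 627/20)
  seg 6: right by d9 = 2/5 → (-1/5, 627/20)
  seg 7: down by d9 = 2/5 → (-1/5, 619/20)
  seg 8: up by d2 = 3 → (-1/5, 679/20)
  seg 9: right by d8 = 1/10 → (-1/10, 679/20)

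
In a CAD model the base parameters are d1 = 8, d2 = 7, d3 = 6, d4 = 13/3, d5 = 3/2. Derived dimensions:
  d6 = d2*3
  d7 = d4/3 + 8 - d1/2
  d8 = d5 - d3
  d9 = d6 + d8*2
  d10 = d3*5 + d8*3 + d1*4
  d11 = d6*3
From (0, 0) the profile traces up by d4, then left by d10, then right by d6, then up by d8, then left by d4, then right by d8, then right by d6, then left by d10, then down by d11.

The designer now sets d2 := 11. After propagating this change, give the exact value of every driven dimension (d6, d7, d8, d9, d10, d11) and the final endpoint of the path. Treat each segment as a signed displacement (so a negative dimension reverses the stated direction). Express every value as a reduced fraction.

d6 = 33
d7 = 49/9
d8 = -9/2
d9 = 24
d10 = 97/2
d11 = 99
endpoint = (-239/6, -595/6)

Apply edit: d2 := 11
  d6 = d2*3 = 33
  d7 = d4/3 + 8 - d1/2 = 49/9
  d8 = d5 - d3 = -9/2
  d9 = d6 + d8*2 = 24
  d10 = d3*5 + d8*3 + d1*4 = 97/2
  d11 = d6*3 = 99
Walk from origin (0, 0):
  seg 1: up by d4 = 13/3 → (0, 13/3)
  seg 2: left by d10 = 97/2 → (-97/2, 13/3)
  seg 3: right by d6 = 33 → (-31/2, 13/3)
  seg 4: up by d8 = -9/2 → (-31/2, -1/6)
  seg 5: left by d4 = 13/3 → (-119/6, -1/6)
  seg 6: right by d8 = -9/2 → (-73/3, -1/6)
  seg 7: right by d6 = 33 → (26/3, -1/6)
  seg 8: left by d10 = 97/2 → (-239/6, -1/6)
  seg 9: down by d11 = 99 → (-239/6, -595/6)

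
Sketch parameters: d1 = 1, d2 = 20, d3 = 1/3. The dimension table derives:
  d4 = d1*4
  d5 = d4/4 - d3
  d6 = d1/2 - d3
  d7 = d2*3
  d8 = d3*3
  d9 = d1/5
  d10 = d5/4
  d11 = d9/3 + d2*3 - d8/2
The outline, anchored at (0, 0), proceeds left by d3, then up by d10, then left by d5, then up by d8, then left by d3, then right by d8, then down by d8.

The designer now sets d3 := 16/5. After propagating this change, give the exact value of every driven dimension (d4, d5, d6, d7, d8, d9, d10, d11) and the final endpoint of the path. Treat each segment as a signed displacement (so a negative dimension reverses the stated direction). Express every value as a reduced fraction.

d4 = 4
d5 = -11/5
d6 = -27/10
d7 = 60
d8 = 48/5
d9 = 1/5
d10 = -11/20
d11 = 829/15
endpoint = (27/5, -11/20)

Apply edit: d3 := 16/5
  d4 = d1*4 = 4
  d5 = d4/4 - d3 = -11/5
  d6 = d1/2 - d3 = -27/10
  d7 = d2*3 = 60
  d8 = d3*3 = 48/5
  d9 = d1/5 = 1/5
  d10 = d5/4 = -11/20
  d11 = d9/3 + d2*3 - d8/2 = 829/15
Walk from origin (0, 0):
  seg 1: left by d3 = 16/5 → (-16/5, 0)
  seg 2: up by d10 = -11/20 → (-16/5, -11/20)
  seg 3: left by d5 = -11/5 → (-1, -11/20)
  seg 4: up by d8 = 48/5 → (-1, 181/20)
  seg 5: left by d3 = 16/5 → (-21/5, 181/20)
  seg 6: right by d8 = 48/5 → (27/5, 181/20)
  seg 7: down by d8 = 48/5 → (27/5, -11/20)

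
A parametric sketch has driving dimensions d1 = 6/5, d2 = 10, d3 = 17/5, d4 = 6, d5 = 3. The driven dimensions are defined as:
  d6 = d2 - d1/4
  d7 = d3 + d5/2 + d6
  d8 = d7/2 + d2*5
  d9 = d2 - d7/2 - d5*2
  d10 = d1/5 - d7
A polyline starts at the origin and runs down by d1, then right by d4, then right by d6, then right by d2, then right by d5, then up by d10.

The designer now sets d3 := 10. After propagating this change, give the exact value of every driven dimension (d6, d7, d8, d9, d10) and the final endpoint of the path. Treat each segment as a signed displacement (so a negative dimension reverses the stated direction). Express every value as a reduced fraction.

Apply edit: d3 := 10
  d6 = d2 - d1/4 = 97/10
  d7 = d3 + d5/2 + d6 = 106/5
  d8 = d7/2 + d2*5 = 303/5
  d9 = d2 - d7/2 - d5*2 = -33/5
  d10 = d1/5 - d7 = -524/25
Walk from origin (0, 0):
  seg 1: down by d1 = 6/5 → (0, -6/5)
  seg 2: right by d4 = 6 → (6, -6/5)
  seg 3: right by d6 = 97/10 → (157/10, -6/5)
  seg 4: right by d2 = 10 → (257/10, -6/5)
  seg 5: right by d5 = 3 → (287/10, -6/5)
  seg 6: up by d10 = -524/25 → (287/10, -554/25)

d6 = 97/10
d7 = 106/5
d8 = 303/5
d9 = -33/5
d10 = -524/25
endpoint = (287/10, -554/25)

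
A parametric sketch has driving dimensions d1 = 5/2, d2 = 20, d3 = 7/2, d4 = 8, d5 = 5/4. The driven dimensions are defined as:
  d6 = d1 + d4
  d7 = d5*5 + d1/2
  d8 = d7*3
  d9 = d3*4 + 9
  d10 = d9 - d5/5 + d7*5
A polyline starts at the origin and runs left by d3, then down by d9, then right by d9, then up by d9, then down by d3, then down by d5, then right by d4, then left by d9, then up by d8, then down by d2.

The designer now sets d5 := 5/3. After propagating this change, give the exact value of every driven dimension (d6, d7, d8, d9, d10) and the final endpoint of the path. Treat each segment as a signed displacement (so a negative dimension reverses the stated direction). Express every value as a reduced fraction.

d6 = 21/2
d7 = 115/12
d8 = 115/4
d9 = 23
d10 = 847/12
endpoint = (9/2, 43/12)

Apply edit: d5 := 5/3
  d6 = d1 + d4 = 21/2
  d7 = d5*5 + d1/2 = 115/12
  d8 = d7*3 = 115/4
  d9 = d3*4 + 9 = 23
  d10 = d9 - d5/5 + d7*5 = 847/12
Walk from origin (0, 0):
  seg 1: left by d3 = 7/2 → (-7/2, 0)
  seg 2: down by d9 = 23 → (-7/2, -23)
  seg 3: right by d9 = 23 → (39/2, -23)
  seg 4: up by d9 = 23 → (39/2, 0)
  seg 5: down by d3 = 7/2 → (39/2, -7/2)
  seg 6: down by d5 = 5/3 → (39/2, -31/6)
  seg 7: right by d4 = 8 → (55/2, -31/6)
  seg 8: left by d9 = 23 → (9/2, -31/6)
  seg 9: up by d8 = 115/4 → (9/2, 283/12)
  seg 10: down by d2 = 20 → (9/2, 43/12)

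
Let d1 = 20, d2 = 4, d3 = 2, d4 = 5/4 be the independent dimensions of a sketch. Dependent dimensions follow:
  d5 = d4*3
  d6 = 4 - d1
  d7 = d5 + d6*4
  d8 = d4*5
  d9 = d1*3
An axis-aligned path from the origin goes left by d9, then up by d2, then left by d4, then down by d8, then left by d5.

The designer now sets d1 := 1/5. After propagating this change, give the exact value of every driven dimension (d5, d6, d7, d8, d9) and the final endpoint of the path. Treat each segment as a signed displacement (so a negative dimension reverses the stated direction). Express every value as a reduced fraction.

d5 = 15/4
d6 = 19/5
d7 = 379/20
d8 = 25/4
d9 = 3/5
endpoint = (-28/5, -9/4)

Apply edit: d1 := 1/5
  d5 = d4*3 = 15/4
  d6 = 4 - d1 = 19/5
  d7 = d5 + d6*4 = 379/20
  d8 = d4*5 = 25/4
  d9 = d1*3 = 3/5
Walk from origin (0, 0):
  seg 1: left by d9 = 3/5 → (-3/5, 0)
  seg 2: up by d2 = 4 → (-3/5, 4)
  seg 3: left by d4 = 5/4 → (-37/20, 4)
  seg 4: down by d8 = 25/4 → (-37/20, -9/4)
  seg 5: left by d5 = 15/4 → (-28/5, -9/4)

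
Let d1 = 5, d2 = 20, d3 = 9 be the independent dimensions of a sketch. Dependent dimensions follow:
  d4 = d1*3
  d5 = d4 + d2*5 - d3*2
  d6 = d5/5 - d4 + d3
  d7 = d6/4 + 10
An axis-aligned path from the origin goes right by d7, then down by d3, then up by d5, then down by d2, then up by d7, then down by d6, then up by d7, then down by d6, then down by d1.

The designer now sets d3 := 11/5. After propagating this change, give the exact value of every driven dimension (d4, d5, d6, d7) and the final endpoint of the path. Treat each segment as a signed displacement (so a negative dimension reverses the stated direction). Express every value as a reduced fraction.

Apply edit: d3 := 11/5
  d4 = d1*3 = 15
  d5 = d4 + d2*5 - d3*2 = 553/5
  d6 = d5/5 - d4 + d3 = 233/25
  d7 = d6/4 + 10 = 1233/100
Walk from origin (0, 0):
  seg 1: right by d7 = 1233/100 → (1233/100, 0)
  seg 2: down by d3 = 11/5 → (1233/100, -11/5)
  seg 3: up by d5 = 553/5 → (1233/100, 542/5)
  seg 4: down by d2 = 20 → (1233/100, 442/5)
  seg 5: up by d7 = 1233/100 → (1233/100, 10073/100)
  seg 6: down by d6 = 233/25 → (1233/100, 9141/100)
  seg 7: up by d7 = 1233/100 → (1233/100, 5187/50)
  seg 8: down by d6 = 233/25 → (1233/100, 4721/50)
  seg 9: down by d1 = 5 → (1233/100, 4471/50)

d4 = 15
d5 = 553/5
d6 = 233/25
d7 = 1233/100
endpoint = (1233/100, 4471/50)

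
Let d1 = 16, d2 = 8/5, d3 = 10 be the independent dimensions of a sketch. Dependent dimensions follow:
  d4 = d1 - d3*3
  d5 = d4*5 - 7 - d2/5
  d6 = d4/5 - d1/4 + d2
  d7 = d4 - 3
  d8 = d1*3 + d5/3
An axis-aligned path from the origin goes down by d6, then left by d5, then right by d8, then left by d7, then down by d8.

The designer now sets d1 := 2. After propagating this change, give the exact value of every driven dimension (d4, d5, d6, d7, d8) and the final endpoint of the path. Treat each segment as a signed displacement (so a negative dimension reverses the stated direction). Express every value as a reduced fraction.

d4 = -28
d5 = -3683/25
d6 = -9/2
d7 = -31
d8 = -3233/75
endpoint = (10141/75, 7141/150)

Apply edit: d1 := 2
  d4 = d1 - d3*3 = -28
  d5 = d4*5 - 7 - d2/5 = -3683/25
  d6 = d4/5 - d1/4 + d2 = -9/2
  d7 = d4 - 3 = -31
  d8 = d1*3 + d5/3 = -3233/75
Walk from origin (0, 0):
  seg 1: down by d6 = -9/2 → (0, 9/2)
  seg 2: left by d5 = -3683/25 → (3683/25, 9/2)
  seg 3: right by d8 = -3233/75 → (7816/75, 9/2)
  seg 4: left by d7 = -31 → (10141/75, 9/2)
  seg 5: down by d8 = -3233/75 → (10141/75, 7141/150)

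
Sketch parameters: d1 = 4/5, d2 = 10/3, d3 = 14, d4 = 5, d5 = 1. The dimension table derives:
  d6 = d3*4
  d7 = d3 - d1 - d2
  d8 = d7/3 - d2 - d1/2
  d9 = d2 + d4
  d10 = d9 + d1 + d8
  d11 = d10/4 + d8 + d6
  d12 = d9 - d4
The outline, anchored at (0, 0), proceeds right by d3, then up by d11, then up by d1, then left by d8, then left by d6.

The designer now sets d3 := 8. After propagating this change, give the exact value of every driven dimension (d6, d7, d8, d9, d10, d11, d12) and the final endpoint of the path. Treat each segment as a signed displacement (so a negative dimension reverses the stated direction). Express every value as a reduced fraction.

d6 = 32
d7 = 58/15
d8 = -22/9
d9 = 25/3
d10 = 301/45
d11 = 5621/180
d12 = 10/3
endpoint = (-194/9, 1153/36)

Apply edit: d3 := 8
  d6 = d3*4 = 32
  d7 = d3 - d1 - d2 = 58/15
  d8 = d7/3 - d2 - d1/2 = -22/9
  d9 = d2 + d4 = 25/3
  d10 = d9 + d1 + d8 = 301/45
  d11 = d10/4 + d8 + d6 = 5621/180
  d12 = d9 - d4 = 10/3
Walk from origin (0, 0):
  seg 1: right by d3 = 8 → (8, 0)
  seg 2: up by d11 = 5621/180 → (8, 5621/180)
  seg 3: up by d1 = 4/5 → (8, 1153/36)
  seg 4: left by d8 = -22/9 → (94/9, 1153/36)
  seg 5: left by d6 = 32 → (-194/9, 1153/36)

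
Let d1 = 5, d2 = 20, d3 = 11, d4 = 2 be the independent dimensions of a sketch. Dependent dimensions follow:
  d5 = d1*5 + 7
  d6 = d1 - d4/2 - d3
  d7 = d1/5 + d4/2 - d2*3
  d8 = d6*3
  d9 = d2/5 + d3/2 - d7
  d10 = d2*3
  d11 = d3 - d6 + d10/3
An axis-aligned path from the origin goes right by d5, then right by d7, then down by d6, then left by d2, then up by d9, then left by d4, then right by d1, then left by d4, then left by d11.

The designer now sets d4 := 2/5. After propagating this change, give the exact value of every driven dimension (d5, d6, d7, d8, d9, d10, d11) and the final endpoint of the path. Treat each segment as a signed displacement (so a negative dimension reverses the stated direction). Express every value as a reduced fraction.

Apply edit: d4 := 2/5
  d5 = d1*5 + 7 = 32
  d6 = d1 - d4/2 - d3 = -31/5
  d7 = d1/5 + d4/2 - d2*3 = -294/5
  d8 = d6*3 = -93/5
  d9 = d2/5 + d3/2 - d7 = 683/10
  d10 = d2*3 = 60
  d11 = d3 - d6 + d10/3 = 186/5
Walk from origin (0, 0):
  seg 1: right by d5 = 32 → (32, 0)
  seg 2: right by d7 = -294/5 → (-134/5, 0)
  seg 3: down by d6 = -31/5 → (-134/5, 31/5)
  seg 4: left by d2 = 20 → (-234/5, 31/5)
  seg 5: up by d9 = 683/10 → (-234/5, 149/2)
  seg 6: left by d4 = 2/5 → (-236/5, 149/2)
  seg 7: right by d1 = 5 → (-211/5, 149/2)
  seg 8: left by d4 = 2/5 → (-213/5, 149/2)
  seg 9: left by d11 = 186/5 → (-399/5, 149/2)

d5 = 32
d6 = -31/5
d7 = -294/5
d8 = -93/5
d9 = 683/10
d10 = 60
d11 = 186/5
endpoint = (-399/5, 149/2)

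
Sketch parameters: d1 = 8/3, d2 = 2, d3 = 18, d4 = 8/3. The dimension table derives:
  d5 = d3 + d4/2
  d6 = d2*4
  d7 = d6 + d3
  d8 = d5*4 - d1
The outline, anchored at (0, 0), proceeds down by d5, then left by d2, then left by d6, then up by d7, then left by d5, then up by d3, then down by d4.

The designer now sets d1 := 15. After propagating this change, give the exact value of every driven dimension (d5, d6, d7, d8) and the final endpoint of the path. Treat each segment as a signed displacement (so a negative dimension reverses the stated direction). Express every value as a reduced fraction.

Apply edit: d1 := 15
  d5 = d3 + d4/2 = 58/3
  d6 = d2*4 = 8
  d7 = d6 + d3 = 26
  d8 = d5*4 - d1 = 187/3
Walk from origin (0, 0):
  seg 1: down by d5 = 58/3 → (0, -58/3)
  seg 2: left by d2 = 2 → (-2, -58/3)
  seg 3: left by d6 = 8 → (-10, -58/3)
  seg 4: up by d7 = 26 → (-10, 20/3)
  seg 5: left by d5 = 58/3 → (-88/3, 20/3)
  seg 6: up by d3 = 18 → (-88/3, 74/3)
  seg 7: down by d4 = 8/3 → (-88/3, 22)

d5 = 58/3
d6 = 8
d7 = 26
d8 = 187/3
endpoint = (-88/3, 22)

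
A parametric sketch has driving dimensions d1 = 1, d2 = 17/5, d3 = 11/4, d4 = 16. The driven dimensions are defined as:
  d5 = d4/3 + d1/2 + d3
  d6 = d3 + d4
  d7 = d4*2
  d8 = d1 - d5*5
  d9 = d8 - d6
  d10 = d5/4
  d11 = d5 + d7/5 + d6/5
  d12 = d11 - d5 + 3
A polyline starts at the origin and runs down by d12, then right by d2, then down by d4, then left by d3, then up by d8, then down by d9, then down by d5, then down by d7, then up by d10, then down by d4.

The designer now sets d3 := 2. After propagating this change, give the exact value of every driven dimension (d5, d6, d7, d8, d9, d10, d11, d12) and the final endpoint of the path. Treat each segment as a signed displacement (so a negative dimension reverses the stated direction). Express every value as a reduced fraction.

d5 = 47/6
d6 = 18
d7 = 32
d8 = -229/6
d9 = -337/6
d10 = 47/24
d11 = 107/6
d12 = 13
endpoint = (7/5, -519/8)

Apply edit: d3 := 2
  d5 = d4/3 + d1/2 + d3 = 47/6
  d6 = d3 + d4 = 18
  d7 = d4*2 = 32
  d8 = d1 - d5*5 = -229/6
  d9 = d8 - d6 = -337/6
  d10 = d5/4 = 47/24
  d11 = d5 + d7/5 + d6/5 = 107/6
  d12 = d11 - d5 + 3 = 13
Walk from origin (0, 0):
  seg 1: down by d12 = 13 → (0, -13)
  seg 2: right by d2 = 17/5 → (17/5, -13)
  seg 3: down by d4 = 16 → (17/5, -29)
  seg 4: left by d3 = 2 → (7/5, -29)
  seg 5: up by d8 = -229/6 → (7/5, -403/6)
  seg 6: down by d9 = -337/6 → (7/5, -11)
  seg 7: down by d5 = 47/6 → (7/5, -113/6)
  seg 8: down by d7 = 32 → (7/5, -305/6)
  seg 9: up by d10 = 47/24 → (7/5, -391/8)
  seg 10: down by d4 = 16 → (7/5, -519/8)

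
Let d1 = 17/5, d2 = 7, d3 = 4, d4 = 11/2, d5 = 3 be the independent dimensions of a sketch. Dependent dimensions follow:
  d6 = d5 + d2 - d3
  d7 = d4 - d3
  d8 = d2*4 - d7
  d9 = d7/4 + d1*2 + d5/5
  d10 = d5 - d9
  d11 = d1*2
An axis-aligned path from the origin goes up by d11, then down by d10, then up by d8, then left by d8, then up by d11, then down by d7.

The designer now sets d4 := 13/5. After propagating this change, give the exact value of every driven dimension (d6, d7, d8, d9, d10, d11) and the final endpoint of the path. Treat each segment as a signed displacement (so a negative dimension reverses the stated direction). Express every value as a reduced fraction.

d6 = 6
d7 = -7/5
d8 = 147/5
d9 = 141/20
d10 = -81/20
d11 = 34/5
endpoint = (-147/5, 969/20)

Apply edit: d4 := 13/5
  d6 = d5 + d2 - d3 = 6
  d7 = d4 - d3 = -7/5
  d8 = d2*4 - d7 = 147/5
  d9 = d7/4 + d1*2 + d5/5 = 141/20
  d10 = d5 - d9 = -81/20
  d11 = d1*2 = 34/5
Walk from origin (0, 0):
  seg 1: up by d11 = 34/5 → (0, 34/5)
  seg 2: down by d10 = -81/20 → (0, 217/20)
  seg 3: up by d8 = 147/5 → (0, 161/4)
  seg 4: left by d8 = 147/5 → (-147/5, 161/4)
  seg 5: up by d11 = 34/5 → (-147/5, 941/20)
  seg 6: down by d7 = -7/5 → (-147/5, 969/20)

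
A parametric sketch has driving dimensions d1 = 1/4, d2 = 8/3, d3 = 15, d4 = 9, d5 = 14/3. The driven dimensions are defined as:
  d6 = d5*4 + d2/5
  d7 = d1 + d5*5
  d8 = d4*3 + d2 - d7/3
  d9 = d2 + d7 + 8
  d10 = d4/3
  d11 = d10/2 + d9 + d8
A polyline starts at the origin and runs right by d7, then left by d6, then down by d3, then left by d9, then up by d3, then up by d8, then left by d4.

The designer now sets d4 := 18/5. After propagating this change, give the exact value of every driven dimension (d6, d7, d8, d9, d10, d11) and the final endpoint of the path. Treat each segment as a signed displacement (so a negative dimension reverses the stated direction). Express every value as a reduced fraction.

Apply edit: d4 := 18/5
  d6 = d5*4 + d2/5 = 96/5
  d7 = d1 + d5*5 = 283/12
  d8 = d4*3 + d2 - d7/3 = 1009/180
  d9 = d2 + d7 + 8 = 137/4
  d10 = d4/3 = 6/5
  d11 = d10/2 + d9 + d8 = 3641/90
Walk from origin (0, 0):
  seg 1: right by d7 = 283/12 → (283/12, 0)
  seg 2: left by d6 = 96/5 → (263/60, 0)
  seg 3: down by d3 = 15 → (263/60, -15)
  seg 4: left by d9 = 137/4 → (-448/15, -15)
  seg 5: up by d3 = 15 → (-448/15, 0)
  seg 6: up by d8 = 1009/180 → (-448/15, 1009/180)
  seg 7: left by d4 = 18/5 → (-502/15, 1009/180)

d6 = 96/5
d7 = 283/12
d8 = 1009/180
d9 = 137/4
d10 = 6/5
d11 = 3641/90
endpoint = (-502/15, 1009/180)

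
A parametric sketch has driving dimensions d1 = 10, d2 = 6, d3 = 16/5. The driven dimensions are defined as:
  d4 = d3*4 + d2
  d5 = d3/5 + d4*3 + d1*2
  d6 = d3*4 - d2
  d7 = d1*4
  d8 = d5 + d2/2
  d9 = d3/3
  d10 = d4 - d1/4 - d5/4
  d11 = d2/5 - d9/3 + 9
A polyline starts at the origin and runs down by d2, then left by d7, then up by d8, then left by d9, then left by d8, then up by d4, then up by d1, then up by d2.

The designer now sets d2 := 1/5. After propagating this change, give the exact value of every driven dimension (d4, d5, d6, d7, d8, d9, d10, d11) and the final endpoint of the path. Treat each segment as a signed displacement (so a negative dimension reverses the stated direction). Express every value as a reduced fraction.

d4 = 13
d5 = 1491/25
d6 = 63/5
d7 = 40
d8 = 2987/50
d9 = 16/15
d10 = -441/100
d11 = 1954/225
endpoint = (-15121/150, 4137/50)

Apply edit: d2 := 1/5
  d4 = d3*4 + d2 = 13
  d5 = d3/5 + d4*3 + d1*2 = 1491/25
  d6 = d3*4 - d2 = 63/5
  d7 = d1*4 = 40
  d8 = d5 + d2/2 = 2987/50
  d9 = d3/3 = 16/15
  d10 = d4 - d1/4 - d5/4 = -441/100
  d11 = d2/5 - d9/3 + 9 = 1954/225
Walk from origin (0, 0):
  seg 1: down by d2 = 1/5 → (0, -1/5)
  seg 2: left by d7 = 40 → (-40, -1/5)
  seg 3: up by d8 = 2987/50 → (-40, 2977/50)
  seg 4: left by d9 = 16/15 → (-616/15, 2977/50)
  seg 5: left by d8 = 2987/50 → (-15121/150, 2977/50)
  seg 6: up by d4 = 13 → (-15121/150, 3627/50)
  seg 7: up by d1 = 10 → (-15121/150, 4127/50)
  seg 8: up by d2 = 1/5 → (-15121/150, 4137/50)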